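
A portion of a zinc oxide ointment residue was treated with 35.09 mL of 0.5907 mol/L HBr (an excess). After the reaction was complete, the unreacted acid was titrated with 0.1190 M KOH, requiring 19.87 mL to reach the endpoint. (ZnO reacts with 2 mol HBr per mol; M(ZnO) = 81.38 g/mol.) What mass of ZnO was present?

Total n(HBr) added = 0.5907 x 0.03509 = 0.02073 mol.
n(KOH) used = 0.1190 x 0.01987 = 0.002365 mol, which equals the excess n(HBr).
So n(HBr) consumed by the sample = 0.02073 - 0.002365 = 0.01836 mol.
n(ZnO) = 0.01836 / 2 = 0.009182 mol.
mass = 0.009182 mol x 81.38 g/mol = 0.747 g.

0.747 g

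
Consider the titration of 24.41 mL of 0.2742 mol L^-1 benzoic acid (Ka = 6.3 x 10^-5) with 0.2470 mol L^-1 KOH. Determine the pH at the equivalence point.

8.66

n(C6H5COOH) = 0.2742 x 0.02441 = 0.006693 mol; V(KOH) at equivalence = 0.006693/0.2470 = 0.02710 L.
At equivalence all the acid is converted to C6H5COO-; total volume = 0.02441 + 0.02710 = 0.05151 L, so [C6H5COO-] = 0.006693/0.05151 = 0.1299 M.
Kb = Kw/Ka = 1.0e-14 / 6.3 x 10^-5 = 1.59e-10.
[OH^-] = sqrt(Kb x [C6H5COO-]) = sqrt(1.59e-10 x 0.1299) = 4.54e-6 M.
pOH = 5.34, so pH = 14.00 - 5.34 = 8.66.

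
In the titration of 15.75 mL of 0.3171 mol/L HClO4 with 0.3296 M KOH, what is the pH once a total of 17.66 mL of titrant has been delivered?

12.39

n(acid) = 0.3171 x 0.01575 = 0.004994 mol; n(KOH) added = 0.3296 x 0.01766 = 0.005821 mol.
Base is in excess by 0.005821 - 0.004994 = 0.0008264 mol in a total volume of 0.03341 L.
[OH^-] = 0.0008264/0.03341 = 0.02474 M, so pOH = 1.61 and pH = 14.00 - 1.61 = 12.39.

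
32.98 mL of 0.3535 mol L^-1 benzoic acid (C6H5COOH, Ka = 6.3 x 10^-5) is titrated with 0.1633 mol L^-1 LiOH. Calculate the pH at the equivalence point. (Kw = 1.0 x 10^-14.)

n(C6H5COOH) = 0.3535 x 0.03298 = 0.01166 mol; V(LiOH) at equivalence = 0.01166/0.1633 = 0.07139 L.
At equivalence all the acid is converted to C6H5COO-; total volume = 0.03298 + 0.07139 = 0.1044 L, so [C6H5COO-] = 0.01166/0.1044 = 0.1117 M.
Kb = Kw/Ka = 1.0e-14 / 6.3 x 10^-5 = 1.59e-10.
[OH^-] = sqrt(Kb x [C6H5COO-]) = sqrt(1.59e-10 x 0.1117) = 4.21e-6 M.
pOH = 5.38, so pH = 14.00 - 5.38 = 8.62.

8.62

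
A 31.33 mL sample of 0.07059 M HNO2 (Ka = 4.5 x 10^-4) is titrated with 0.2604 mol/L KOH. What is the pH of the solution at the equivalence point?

8.05

n(HNO2) = 0.07059 x 0.03133 = 0.002212 mol; V(KOH) at equivalence = 0.002212/0.2604 = 0.008493 L.
At equivalence all the acid is converted to NO2-; total volume = 0.03133 + 0.008493 = 0.03982 L, so [NO2-] = 0.002212/0.03982 = 0.05554 M.
Kb = Kw/Ka = 1.0e-14 / 4.5 x 10^-4 = 2.22e-11.
[OH^-] = sqrt(Kb x [NO2-]) = sqrt(2.22e-11 x 0.05554) = 1.11e-6 M.
pOH = 5.95, so pH = 14.00 - 5.95 = 8.05.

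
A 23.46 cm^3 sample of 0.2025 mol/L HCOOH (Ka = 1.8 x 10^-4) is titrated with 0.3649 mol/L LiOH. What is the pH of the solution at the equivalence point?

8.43

n(HCOOH) = 0.2025 x 0.02346 = 0.004751 mol; V(LiOH) at equivalence = 0.004751/0.3649 = 0.01302 L.
At equivalence all the acid is converted to HCOO-; total volume = 0.02346 + 0.01302 = 0.03648 L, so [HCOO-] = 0.004751/0.03648 = 0.1302 M.
Kb = Kw/Ka = 1.0e-14 / 1.8 x 10^-4 = 5.56e-11.
[OH^-] = sqrt(Kb x [HCOO-]) = sqrt(5.56e-11 x 0.1302) = 2.69e-6 M.
pOH = 5.57, so pH = 14.00 - 5.57 = 8.43.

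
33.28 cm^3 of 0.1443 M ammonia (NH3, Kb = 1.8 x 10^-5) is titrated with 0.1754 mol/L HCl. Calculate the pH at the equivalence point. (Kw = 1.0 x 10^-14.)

5.18

n(NH3) = 0.1443 x 0.03328 = 0.004802 mol; V(HCl) at equivalence = 0.004802/0.1754 = 0.02738 L.
At equivalence the base is fully converted to NH4+; total volume = 0.06066 L, so [NH4+] = 0.004802/0.06066 = 0.07917 M.
Ka(NH4+) = Kw/Kb = 1.0e-14 / 1.8 x 10^-5 = 5.56e-10.
[H^+] = sqrt(Ka x [NH4+]) = sqrt(5.56e-10 x 0.07917) = 6.63e-6 M.
pH = -log(6.63e-6) = 5.18.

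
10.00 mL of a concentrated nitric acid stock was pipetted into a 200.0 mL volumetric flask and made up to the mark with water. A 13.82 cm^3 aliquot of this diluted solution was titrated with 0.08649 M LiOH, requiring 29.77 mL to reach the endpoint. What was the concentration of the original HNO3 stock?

3.73 M

n(LiOH) = 0.08649 x 0.02977 = 0.002575 mol.
n(HNO3) in the aliquot = 0.002575 mol.
[diluted HNO3] = 0.002575 / 0.01382 = 0.1863 M.
Dilution factor = 200.0/10.00 = 20.00, so [stock] = 0.1863 x 20.00 = 3.73 M.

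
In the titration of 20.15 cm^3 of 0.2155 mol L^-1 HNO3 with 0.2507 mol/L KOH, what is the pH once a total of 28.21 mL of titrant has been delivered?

n(acid) = 0.2155 x 0.02015 = 0.004342 mol; n(KOH) added = 0.2507 x 0.02821 = 0.007072 mol.
Base is in excess by 0.007072 - 0.004342 = 0.002730 mol in a total volume of 0.04836 L.
[OH^-] = 0.002730/0.04836 = 0.05645 M, so pOH = 1.25 and pH = 14.00 - 1.25 = 12.75.

12.75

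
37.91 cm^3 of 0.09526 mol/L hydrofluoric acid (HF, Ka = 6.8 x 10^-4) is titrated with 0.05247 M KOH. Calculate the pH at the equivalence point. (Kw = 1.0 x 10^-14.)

7.85

n(HF) = 0.09526 x 0.03791 = 0.003611 mol; V(KOH) at equivalence = 0.003611/0.05247 = 0.06883 L.
At equivalence all the acid is converted to F-; total volume = 0.03791 + 0.06883 = 0.1067 L, so [F-] = 0.003611/0.1067 = 0.03383 M.
Kb = Kw/Ka = 1.0e-14 / 6.8 x 10^-4 = 1.47e-11.
[OH^-] = sqrt(Kb x [F-]) = sqrt(1.47e-11 x 0.03383) = 7.05e-7 M.
pOH = 6.15, so pH = 14.00 - 6.15 = 7.85.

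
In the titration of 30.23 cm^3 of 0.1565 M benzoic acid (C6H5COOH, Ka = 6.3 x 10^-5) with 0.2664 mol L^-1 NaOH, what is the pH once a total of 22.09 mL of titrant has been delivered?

n(acid) = 0.1565 x 0.03023 = 0.004731 mol; n(NaOH) added = 0.2664 x 0.02209 = 0.005885 mol.
Base is in excess by 0.005885 - 0.004731 = 0.001154 mol in a total volume of 0.05232 L.
[OH^-] = 0.001154/0.05232 = 0.02205 M, so pOH = 1.66 and pH = 14.00 - 1.66 = 12.34.

12.34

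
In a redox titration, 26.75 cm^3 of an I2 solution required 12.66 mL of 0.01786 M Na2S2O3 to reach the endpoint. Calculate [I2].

0.00423 M

n(Na2S2O3) = 0.01786 x 0.01266 = 0.0002261 mol.
From the balanced equation, 2 mol Na2S2O3 reacts with 1 mol I2, so n(I2) = 0.0002261 x 1/2 = 0.0001131 mol.
[I2] = 0.0001131 / 0.02675 L = 0.00423 M.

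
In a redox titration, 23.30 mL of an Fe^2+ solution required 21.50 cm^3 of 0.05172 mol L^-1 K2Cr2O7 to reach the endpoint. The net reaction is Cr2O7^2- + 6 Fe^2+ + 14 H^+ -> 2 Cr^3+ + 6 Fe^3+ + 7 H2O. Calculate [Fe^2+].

n(K2Cr2O7) = 0.05172 x 0.02150 = 0.001112 mol.
From the balanced equation, 1 mol K2Cr2O7 reacts with 6 mol Fe^2+, so n(Fe^2+) = 0.001112 x 6/1 = 0.006672 mol.
[Fe^2+] = 0.006672 / 0.02330 L = 0.286 M.

0.286 M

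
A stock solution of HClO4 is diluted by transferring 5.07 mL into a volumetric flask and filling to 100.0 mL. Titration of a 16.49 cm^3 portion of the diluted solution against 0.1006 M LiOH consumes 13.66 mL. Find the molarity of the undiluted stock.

1.64 M

n(LiOH) = 0.1006 x 0.01366 = 0.001374 mol.
n(HClO4) in the aliquot = 0.001374 mol.
[diluted HClO4] = 0.001374 / 0.01649 = 0.08334 M.
Dilution factor = 100.0/5.070 = 19.72, so [stock] = 0.08334 x 19.72 = 1.64 M.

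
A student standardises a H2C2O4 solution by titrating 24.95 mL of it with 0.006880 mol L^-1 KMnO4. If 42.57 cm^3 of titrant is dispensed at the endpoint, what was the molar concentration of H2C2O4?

0.0293 M

n(KMnO4) = 0.006880 x 0.04257 = 0.0002929 mol.
From the balanced equation, 2 mol KMnO4 reacts with 5 mol H2C2O4, so n(H2C2O4) = 0.0002929 x 5/2 = 0.0007322 mol.
[H2C2O4] = 0.0007322 / 0.02495 L = 0.0293 M.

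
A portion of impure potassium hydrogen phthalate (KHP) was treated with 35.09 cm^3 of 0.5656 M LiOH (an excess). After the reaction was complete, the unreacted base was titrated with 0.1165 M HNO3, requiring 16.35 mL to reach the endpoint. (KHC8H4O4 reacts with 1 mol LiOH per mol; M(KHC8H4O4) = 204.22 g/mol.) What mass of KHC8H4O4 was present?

Total n(LiOH) added = 0.5656 x 0.03509 = 0.01985 mol.
n(HNO3) used = 0.1165 x 0.01635 = 0.001905 mol, which equals the excess n(LiOH).
So n(LiOH) consumed by the sample = 0.01985 - 0.001905 = 0.01794 mol.
n(KHC8H4O4) = 0.01794 / 1 = 0.01794 mol.
mass = 0.01794 mol x 204.22 g/mol = 3.66 g.

3.66 g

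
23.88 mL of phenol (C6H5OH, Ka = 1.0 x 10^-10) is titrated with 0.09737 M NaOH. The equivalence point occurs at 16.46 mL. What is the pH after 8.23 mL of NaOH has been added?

10.00

8.23 mL is exactly half the equivalence volume (16.46/2), i.e. the half-equivalence point.
There, n(HA) = n(A^-), so pH = pKa = -log(1.0 x 10^-10) = 10.00.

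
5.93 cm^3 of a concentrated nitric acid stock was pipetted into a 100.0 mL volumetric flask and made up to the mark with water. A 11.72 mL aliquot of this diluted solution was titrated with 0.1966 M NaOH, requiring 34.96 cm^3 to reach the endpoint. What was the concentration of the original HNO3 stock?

n(NaOH) = 0.1966 x 0.03496 = 0.006873 mol.
n(HNO3) in the aliquot = 0.006873 mol.
[diluted HNO3] = 0.006873 / 0.01172 = 0.5864 M.
Dilution factor = 100.0/5.930 = 16.86, so [stock] = 0.5864 x 16.86 = 9.89 M.

9.89 M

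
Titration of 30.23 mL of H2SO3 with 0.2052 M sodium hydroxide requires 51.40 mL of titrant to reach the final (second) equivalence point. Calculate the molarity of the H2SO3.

n(NaOH) = 0.2052 x 0.05140 = 0.01055 mol.
At the final (second) equivalence point, 2 mol OH^- react per mol H2SO3, so n(H2SO3) = 0.01055 / 2 = 0.005274 mol.
[H2SO3] = 0.005274 / 0.03023 L = 0.174 M.

0.174 M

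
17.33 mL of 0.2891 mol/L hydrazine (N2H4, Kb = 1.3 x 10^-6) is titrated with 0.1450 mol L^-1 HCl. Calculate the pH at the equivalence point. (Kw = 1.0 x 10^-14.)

n(N2H4) = 0.2891 x 0.01733 = 0.005010 mol; V(HCl) at equivalence = 0.005010/0.1450 = 0.03455 L.
At equivalence the base is fully converted to N2H5+; total volume = 0.05188 L, so [N2H5+] = 0.005010/0.05188 = 0.09657 M.
Ka(N2H5+) = Kw/Kb = 1.0e-14 / 1.3 x 10^-6 = 7.69e-9.
[H^+] = sqrt(Ka x [N2H5+]) = sqrt(7.69e-9 x 0.09657) = 2.73e-5 M.
pH = -log(2.73e-5) = 4.56.

4.56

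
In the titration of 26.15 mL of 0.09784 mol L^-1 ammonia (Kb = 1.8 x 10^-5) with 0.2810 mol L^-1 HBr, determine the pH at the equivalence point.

5.20

n(NH3) = 0.09784 x 0.02615 = 0.002559 mol; V(HBr) at equivalence = 0.002559/0.2810 = 0.009105 L.
At equivalence the base is fully converted to NH4+; total volume = 0.03526 L, so [NH4+] = 0.002559/0.03526 = 0.07257 M.
Ka(NH4+) = Kw/Kb = 1.0e-14 / 1.8 x 10^-5 = 5.56e-10.
[H^+] = sqrt(Ka x [NH4+]) = sqrt(5.56e-10 x 0.07257) = 6.35e-6 M.
pH = -log(6.35e-6) = 5.20.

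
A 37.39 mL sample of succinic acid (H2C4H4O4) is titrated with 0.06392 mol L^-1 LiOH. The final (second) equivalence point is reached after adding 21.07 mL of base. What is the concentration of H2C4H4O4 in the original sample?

n(LiOH) = 0.06392 x 0.02107 = 0.001347 mol.
At the final (second) equivalence point, 2 mol OH^- react per mol H2C4H4O4, so n(H2C4H4O4) = 0.001347 / 2 = 0.0006734 mol.
[H2C4H4O4] = 0.0006734 / 0.03739 L = 0.0180 M.

0.0180 M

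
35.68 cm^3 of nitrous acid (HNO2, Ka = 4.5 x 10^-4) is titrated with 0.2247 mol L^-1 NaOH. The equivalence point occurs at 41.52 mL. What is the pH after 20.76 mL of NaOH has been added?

20.76 mL is exactly half the equivalence volume (41.52/2), i.e. the half-equivalence point.
There, n(HA) = n(A^-), so pH = pKa = -log(4.5 x 10^-4) = 3.35.

3.35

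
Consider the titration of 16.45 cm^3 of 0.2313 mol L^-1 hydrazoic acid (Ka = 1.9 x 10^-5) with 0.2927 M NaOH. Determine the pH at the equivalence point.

8.92

n(HN3) = 0.2313 x 0.01645 = 0.003805 mol; V(NaOH) at equivalence = 0.003805/0.2927 = 0.01300 L.
At equivalence all the acid is converted to N3-; total volume = 0.01645 + 0.01300 = 0.02945 L, so [N3-] = 0.003805/0.02945 = 0.1292 M.
Kb = Kw/Ka = 1.0e-14 / 1.9 x 10^-5 = 5.26e-10.
[OH^-] = sqrt(Kb x [N3-]) = sqrt(5.26e-10 x 0.1292) = 8.25e-6 M.
pOH = 5.08, so pH = 14.00 - 5.08 = 8.92.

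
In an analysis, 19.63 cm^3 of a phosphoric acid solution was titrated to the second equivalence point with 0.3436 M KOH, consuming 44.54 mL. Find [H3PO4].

0.390 M

n(KOH) = 0.3436 x 0.04454 = 0.01530 mol.
At the second equivalence point, 2 mol OH^- react per mol H3PO4, so n(H3PO4) = 0.01530 / 2 = 0.007652 mol.
[H3PO4] = 0.007652 / 0.01963 L = 0.390 M.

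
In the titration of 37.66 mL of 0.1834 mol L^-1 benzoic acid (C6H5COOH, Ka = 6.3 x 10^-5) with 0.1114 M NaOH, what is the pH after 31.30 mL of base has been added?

4.21

Initial n(C6H5COOH) = 0.1834 x 0.03766 = 0.006907 mol.
n(NaOH) added = 0.1114 x 0.03130 = 0.003487 mol, converting that many moles of C6H5COOH to C6H5COO-.
Remaining n(C6H5COOH) = 0.003420 mol; n(C6H5COO-) = 0.003487 mol.
By Henderson-Hasselbalch, pH = pKa + log([A^-]/[HA]) = 4.20 + log(0.003487/0.003420) = 4.20 + (+0.01) = 4.21.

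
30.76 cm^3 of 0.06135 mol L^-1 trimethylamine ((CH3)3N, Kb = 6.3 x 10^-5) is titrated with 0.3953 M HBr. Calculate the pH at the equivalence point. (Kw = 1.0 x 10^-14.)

n((CH3)3N) = 0.06135 x 0.03076 = 0.001887 mol; V(HBr) at equivalence = 0.001887/0.3953 = 0.004774 L.
At equivalence the base is fully converted to (CH3)3NH+; total volume = 0.03553 L, so [(CH3)3NH+] = 0.001887/0.03553 = 0.05311 M.
Ka((CH3)3NH+) = Kw/Kb = 1.0e-14 / 6.3 x 10^-5 = 1.59e-10.
[H^+] = sqrt(Ka x [(CH3)3NH+]) = sqrt(1.59e-10 x 0.05311) = 2.90e-6 M.
pH = -log(2.90e-6) = 5.54.

5.54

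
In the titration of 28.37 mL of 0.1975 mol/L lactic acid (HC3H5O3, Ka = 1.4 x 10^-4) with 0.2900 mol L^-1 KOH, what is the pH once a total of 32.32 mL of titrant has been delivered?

n(acid) = 0.1975 x 0.02837 = 0.005603 mol; n(KOH) added = 0.2900 x 0.03232 = 0.009373 mol.
Base is in excess by 0.009373 - 0.005603 = 0.003770 mol in a total volume of 0.06069 L.
[OH^-] = 0.003770/0.06069 = 0.06211 M, so pOH = 1.21 and pH = 14.00 - 1.21 = 12.79.

12.79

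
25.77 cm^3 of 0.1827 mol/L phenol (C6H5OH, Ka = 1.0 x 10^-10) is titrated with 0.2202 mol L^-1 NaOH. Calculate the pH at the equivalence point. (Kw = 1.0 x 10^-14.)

n(C6H5OH) = 0.1827 x 0.02577 = 0.004708 mol; V(NaOH) at equivalence = 0.004708/0.2202 = 0.02138 L.
At equivalence all the acid is converted to C6H5O-; total volume = 0.02577 + 0.02138 = 0.04715 L, so [C6H5O-] = 0.004708/0.04715 = 0.09985 M.
Kb = Kw/Ka = 1.0e-14 / 1.0 x 10^-10 = 0.000100.
[OH^-] = sqrt(Kb x [C6H5O-]) = sqrt(0.000100 x 0.09985) = 0.00316 M.
pOH = 2.50, so pH = 14.00 - 2.50 = 11.50.

11.50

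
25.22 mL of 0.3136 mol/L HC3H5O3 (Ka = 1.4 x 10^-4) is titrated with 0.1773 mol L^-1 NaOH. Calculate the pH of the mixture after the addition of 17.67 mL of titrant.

Initial n(HC3H5O3) = 0.3136 x 0.02522 = 0.007909 mol.
n(NaOH) added = 0.1773 x 0.01767 = 0.003133 mol, converting that many moles of HC3H5O3 to C3H5O3-.
Remaining n(HC3H5O3) = 0.004776 mol; n(C3H5O3-) = 0.003133 mol.
By Henderson-Hasselbalch, pH = pKa + log([A^-]/[HA]) = 3.85 + log(0.003133/0.004776) = 3.85 + (-0.18) = 3.67.

3.67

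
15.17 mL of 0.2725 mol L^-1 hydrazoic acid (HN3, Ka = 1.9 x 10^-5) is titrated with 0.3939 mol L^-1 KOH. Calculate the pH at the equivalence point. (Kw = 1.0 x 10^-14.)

8.96

n(HN3) = 0.2725 x 0.01517 = 0.004134 mol; V(KOH) at equivalence = 0.004134/0.3939 = 0.01049 L.
At equivalence all the acid is converted to N3-; total volume = 0.01517 + 0.01049 = 0.02566 L, so [N3-] = 0.004134/0.02566 = 0.1611 M.
Kb = Kw/Ka = 1.0e-14 / 1.9 x 10^-5 = 5.26e-10.
[OH^-] = sqrt(Kb x [N3-]) = sqrt(5.26e-10 x 0.1611) = 9.21e-6 M.
pOH = 5.04, so pH = 14.00 - 5.04 = 8.96.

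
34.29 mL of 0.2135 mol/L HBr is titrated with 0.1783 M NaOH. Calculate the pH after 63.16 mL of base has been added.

n(acid) = 0.2135 x 0.03429 = 0.007321 mol; n(NaOH) added = 0.1783 x 0.06316 = 0.01126 mol.
Base is in excess by 0.01126 - 0.007321 = 0.003941 mol in a total volume of 0.09745 L.
[OH^-] = 0.003941/0.09745 = 0.04044 M, so pOH = 1.39 and pH = 14.00 - 1.39 = 12.61.

12.61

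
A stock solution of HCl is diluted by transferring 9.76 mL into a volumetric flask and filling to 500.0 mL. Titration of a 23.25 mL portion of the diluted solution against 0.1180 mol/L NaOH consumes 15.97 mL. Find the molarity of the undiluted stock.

4.15 M

n(NaOH) = 0.1180 x 0.01597 = 0.001884 mol.
n(HCl) in the aliquot = 0.001884 mol.
[diluted HCl] = 0.001884 / 0.02325 = 0.08105 M.
Dilution factor = 500.0/9.760 = 51.23, so [stock] = 0.08105 x 51.23 = 4.15 M.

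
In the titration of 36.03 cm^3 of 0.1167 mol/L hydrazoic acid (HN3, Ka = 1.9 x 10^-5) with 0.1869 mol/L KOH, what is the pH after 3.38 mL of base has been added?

Initial n(HN3) = 0.1167 x 0.03603 = 0.004205 mol.
n(KOH) added = 0.1869 x 0.003380 = 0.0006317 mol, converting that many moles of HN3 to N3-.
Remaining n(HN3) = 0.003573 mol; n(N3-) = 0.0006317 mol.
By Henderson-Hasselbalch, pH = pKa + log([A^-]/[HA]) = 4.72 + log(0.0006317/0.003573) = 4.72 + (-0.75) = 3.97.

3.97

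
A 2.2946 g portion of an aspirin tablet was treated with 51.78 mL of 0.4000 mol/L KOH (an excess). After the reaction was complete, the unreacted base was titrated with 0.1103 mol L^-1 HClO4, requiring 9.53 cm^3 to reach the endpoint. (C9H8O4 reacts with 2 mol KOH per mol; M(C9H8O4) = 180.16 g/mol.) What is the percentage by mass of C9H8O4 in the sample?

Total n(KOH) added = 0.4000 x 0.05178 = 0.02071 mol.
n(HClO4) used = 0.1103 x 0.009530 = 0.001051 mol, which equals the excess n(KOH).
So n(KOH) consumed by the sample = 0.02071 - 0.001051 = 0.01966 mol.
n(C9H8O4) = 0.01966 / 2 = 0.009830 mol.
mass C9H8O4 = 0.009830 x 180.16 = 1.771 g, so %C9H8O4 = 1.771/2.2946 x 100 = 77.2%.

77.2%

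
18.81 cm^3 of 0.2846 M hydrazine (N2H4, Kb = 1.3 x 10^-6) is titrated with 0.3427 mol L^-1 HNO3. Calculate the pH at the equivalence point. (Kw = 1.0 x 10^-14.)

4.46

n(N2H4) = 0.2846 x 0.01881 = 0.005353 mol; V(HNO3) at equivalence = 0.005353/0.3427 = 0.01562 L.
At equivalence the base is fully converted to N2H5+; total volume = 0.03443 L, so [N2H5+] = 0.005353/0.03443 = 0.1555 M.
Ka(N2H5+) = Kw/Kb = 1.0e-14 / 1.3 x 10^-6 = 7.69e-9.
[H^+] = sqrt(Ka x [N2H5+]) = sqrt(7.69e-9 x 0.1555) = 3.46e-5 M.
pH = -log(3.46e-5) = 4.46.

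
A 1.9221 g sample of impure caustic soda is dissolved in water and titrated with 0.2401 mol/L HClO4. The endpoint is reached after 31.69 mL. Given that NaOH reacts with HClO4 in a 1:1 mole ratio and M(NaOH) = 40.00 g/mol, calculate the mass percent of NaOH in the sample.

n(HClO4) = 0.2401 x 0.03169 = 0.007609 mol.
n(NaOH) = 0.007609 / 1 = 0.007609 mol.
mass of NaOH = 0.007609 x 40.00 = 0.3044 g.
% purity = 0.3044 / 1.9221 x 100 = 15.8%.

15.8%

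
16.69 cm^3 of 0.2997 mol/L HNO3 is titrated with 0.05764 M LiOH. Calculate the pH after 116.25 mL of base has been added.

n(acid) = 0.2997 x 0.01669 = 0.005002 mol; n(LiOH) added = 0.05764 x 0.1163 = 0.006701 mol.
Base is in excess by 0.006701 - 0.005002 = 0.001699 mol in a total volume of 0.1329 L.
[OH^-] = 0.001699/0.1329 = 0.01278 M, so pOH = 1.89 and pH = 14.00 - 1.89 = 12.11.

12.11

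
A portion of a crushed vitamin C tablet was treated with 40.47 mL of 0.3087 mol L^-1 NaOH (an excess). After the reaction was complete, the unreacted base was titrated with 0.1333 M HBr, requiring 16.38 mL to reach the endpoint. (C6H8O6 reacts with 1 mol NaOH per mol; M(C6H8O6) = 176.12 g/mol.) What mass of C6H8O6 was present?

Total n(NaOH) added = 0.3087 x 0.04047 = 0.01249 mol.
n(HBr) used = 0.1333 x 0.01638 = 0.002183 mol, which equals the excess n(NaOH).
So n(NaOH) consumed by the sample = 0.01249 - 0.002183 = 0.01031 mol.
n(C6H8O6) = 0.01031 / 1 = 0.01031 mol.
mass = 0.01031 mol x 176.12 g/mol = 1.82 g.

1.82 g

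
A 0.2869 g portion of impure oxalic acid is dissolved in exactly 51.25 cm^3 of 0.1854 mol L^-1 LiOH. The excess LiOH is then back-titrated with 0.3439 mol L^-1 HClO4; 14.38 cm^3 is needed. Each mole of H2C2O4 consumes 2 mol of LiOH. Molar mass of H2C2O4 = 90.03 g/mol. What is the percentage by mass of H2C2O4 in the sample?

Total n(LiOH) added = 0.1854 x 0.05125 = 0.009502 mol.
n(HClO4) used = 0.3439 x 0.01438 = 0.004945 mol, which equals the excess n(LiOH).
So n(LiOH) consumed by the sample = 0.009502 - 0.004945 = 0.004556 mol.
n(H2C2O4) = 0.004556 / 2 = 0.002278 mol.
mass H2C2O4 = 0.002278 x 90.03 = 0.2051 g, so %H2C2O4 = 0.2051/0.2869 x 100 = 71.5%.

71.5%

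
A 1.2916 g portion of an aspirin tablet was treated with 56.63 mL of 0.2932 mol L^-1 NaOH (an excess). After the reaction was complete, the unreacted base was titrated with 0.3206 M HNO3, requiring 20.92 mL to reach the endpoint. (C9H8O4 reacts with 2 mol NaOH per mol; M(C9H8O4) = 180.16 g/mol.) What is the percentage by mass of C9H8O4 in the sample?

Total n(NaOH) added = 0.2932 x 0.05663 = 0.01660 mol.
n(HNO3) used = 0.3206 x 0.02092 = 0.006707 mol, which equals the excess n(NaOH).
So n(NaOH) consumed by the sample = 0.01660 - 0.006707 = 0.009897 mol.
n(C9H8O4) = 0.009897 / 2 = 0.004948 mol.
mass C9H8O4 = 0.004948 x 180.16 = 0.8915 g, so %C9H8O4 = 0.8915/1.2916 x 100 = 69.0%.

69.0%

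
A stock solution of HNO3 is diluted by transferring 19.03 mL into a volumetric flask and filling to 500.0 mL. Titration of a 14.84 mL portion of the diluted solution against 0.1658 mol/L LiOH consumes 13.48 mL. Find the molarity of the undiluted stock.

n(LiOH) = 0.1658 x 0.01348 = 0.002235 mol.
n(HNO3) in the aliquot = 0.002235 mol.
[diluted HNO3] = 0.002235 / 0.01484 = 0.1506 M.
Dilution factor = 500.0/19.03 = 26.27, so [stock] = 0.1506 x 26.27 = 3.96 M.

3.96 M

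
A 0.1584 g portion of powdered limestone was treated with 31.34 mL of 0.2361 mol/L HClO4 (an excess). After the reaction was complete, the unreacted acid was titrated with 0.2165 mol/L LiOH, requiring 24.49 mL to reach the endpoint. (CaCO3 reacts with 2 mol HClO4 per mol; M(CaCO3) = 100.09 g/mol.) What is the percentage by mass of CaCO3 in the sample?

66.3%

Total n(HClO4) added = 0.2361 x 0.03134 = 0.007399 mol.
n(LiOH) used = 0.2165 x 0.02449 = 0.005302 mol, which equals the excess n(HClO4).
So n(HClO4) consumed by the sample = 0.007399 - 0.005302 = 0.002097 mol.
n(CaCO3) = 0.002097 / 2 = 0.001049 mol.
mass CaCO3 = 0.001049 x 100.09 = 0.1050 g, so %CaCO3 = 0.1050/0.1584 x 100 = 66.3%.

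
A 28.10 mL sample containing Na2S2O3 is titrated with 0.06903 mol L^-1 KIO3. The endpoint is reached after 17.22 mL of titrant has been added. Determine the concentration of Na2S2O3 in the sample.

0.254 M

n(KIO3) = 0.06903 x 0.01722 = 0.001189 mol.
From the balanced equation, 1 mol KIO3 reacts with 6 mol Na2S2O3, so n(Na2S2O3) = 0.001189 x 6/1 = 0.007132 mol.
[Na2S2O3] = 0.007132 / 0.02810 L = 0.254 M.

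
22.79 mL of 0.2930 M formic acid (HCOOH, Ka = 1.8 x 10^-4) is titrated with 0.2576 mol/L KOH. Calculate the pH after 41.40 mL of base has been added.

12.79

n(acid) = 0.2930 x 0.02279 = 0.006677 mol; n(KOH) added = 0.2576 x 0.04140 = 0.01066 mol.
Base is in excess by 0.01066 - 0.006677 = 0.003987 mol in a total volume of 0.06419 L.
[OH^-] = 0.003987/0.06419 = 0.06212 M, so pOH = 1.21 and pH = 14.00 - 1.21 = 12.79.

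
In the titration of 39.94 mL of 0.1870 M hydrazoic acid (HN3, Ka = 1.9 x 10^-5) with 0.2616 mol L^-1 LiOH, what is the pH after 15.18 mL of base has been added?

Initial n(HN3) = 0.1870 x 0.03994 = 0.007469 mol.
n(LiOH) added = 0.2616 x 0.01518 = 0.003971 mol, converting that many moles of HN3 to N3-.
Remaining n(HN3) = 0.003498 mol; n(N3-) = 0.003971 mol.
By Henderson-Hasselbalch, pH = pKa + log([A^-]/[HA]) = 4.72 + log(0.003971/0.003498) = 4.72 + (+0.06) = 4.78.

4.78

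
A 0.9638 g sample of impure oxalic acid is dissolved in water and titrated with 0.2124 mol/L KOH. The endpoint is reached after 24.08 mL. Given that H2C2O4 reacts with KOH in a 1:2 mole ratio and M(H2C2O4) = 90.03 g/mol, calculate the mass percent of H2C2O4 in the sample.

n(KOH) = 0.2124 x 0.02408 = 0.005115 mol.
n(H2C2O4) = 0.005115 / 2 = 0.002557 mol.
mass of H2C2O4 = 0.002557 x 90.03 = 0.2302 g.
% purity = 0.2302 / 0.9638 x 100 = 23.9%.

23.9%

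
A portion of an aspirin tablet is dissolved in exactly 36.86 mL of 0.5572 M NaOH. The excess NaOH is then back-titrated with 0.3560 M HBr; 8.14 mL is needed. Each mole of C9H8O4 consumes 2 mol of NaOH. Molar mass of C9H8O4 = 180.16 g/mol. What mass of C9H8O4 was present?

1.59 g

Total n(NaOH) added = 0.5572 x 0.03686 = 0.02054 mol.
n(HBr) used = 0.3560 x 0.008140 = 0.002898 mol, which equals the excess n(NaOH).
So n(NaOH) consumed by the sample = 0.02054 - 0.002898 = 0.01764 mol.
n(C9H8O4) = 0.01764 / 2 = 0.008820 mol.
mass = 0.008820 mol x 180.16 g/mol = 1.59 g.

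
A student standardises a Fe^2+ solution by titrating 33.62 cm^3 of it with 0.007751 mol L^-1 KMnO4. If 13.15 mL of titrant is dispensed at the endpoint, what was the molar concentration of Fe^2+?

n(KMnO4) = 0.007751 x 0.01315 = 0.0001019 mol.
From the balanced equation, 1 mol KMnO4 reacts with 5 mol Fe^2+, so n(Fe^2+) = 0.0001019 x 5/1 = 0.0005096 mol.
[Fe^2+] = 0.0005096 / 0.03362 L = 0.0152 M.

0.0152 M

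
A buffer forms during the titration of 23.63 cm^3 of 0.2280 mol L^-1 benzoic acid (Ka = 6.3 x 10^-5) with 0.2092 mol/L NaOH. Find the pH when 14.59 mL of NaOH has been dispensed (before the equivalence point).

Initial n(C6H5COOH) = 0.2280 x 0.02363 = 0.005388 mol.
n(NaOH) added = 0.2092 x 0.01459 = 0.003052 mol, converting that many moles of C6H5COOH to C6H5COO-.
Remaining n(C6H5COOH) = 0.002335 mol; n(C6H5COO-) = 0.003052 mol.
By Henderson-Hasselbalch, pH = pKa + log([A^-]/[HA]) = 4.20 + log(0.003052/0.002335) = 4.20 + (+0.12) = 4.32.

4.32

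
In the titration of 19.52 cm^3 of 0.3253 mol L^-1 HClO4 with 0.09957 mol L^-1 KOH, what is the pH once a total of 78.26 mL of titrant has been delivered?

12.17

n(acid) = 0.3253 x 0.01952 = 0.006350 mol; n(KOH) added = 0.09957 x 0.07826 = 0.007792 mol.
Base is in excess by 0.007792 - 0.006350 = 0.001442 mol in a total volume of 0.09778 L.
[OH^-] = 0.001442/0.09778 = 0.01475 M, so pOH = 1.83 and pH = 14.00 - 1.83 = 12.17.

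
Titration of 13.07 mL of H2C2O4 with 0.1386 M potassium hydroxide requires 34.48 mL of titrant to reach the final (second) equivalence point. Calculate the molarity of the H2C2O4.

0.183 M

n(KOH) = 0.1386 x 0.03448 = 0.004779 mol.
At the final (second) equivalence point, 2 mol OH^- react per mol H2C2O4, so n(H2C2O4) = 0.004779 / 2 = 0.002389 mol.
[H2C2O4] = 0.002389 / 0.01307 L = 0.183 M.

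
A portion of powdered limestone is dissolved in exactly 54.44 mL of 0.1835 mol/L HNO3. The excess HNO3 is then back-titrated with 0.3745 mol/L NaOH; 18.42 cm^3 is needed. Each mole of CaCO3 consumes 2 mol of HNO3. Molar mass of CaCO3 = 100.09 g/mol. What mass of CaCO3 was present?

Total n(HNO3) added = 0.1835 x 0.05444 = 0.009990 mol.
n(NaOH) used = 0.3745 x 0.01842 = 0.006898 mol, which equals the excess n(HNO3).
So n(HNO3) consumed by the sample = 0.009990 - 0.006898 = 0.003091 mol.
n(CaCO3) = 0.003091 / 2 = 0.001546 mol.
mass = 0.001546 mol x 100.09 g/mol = 0.155 g.

0.155 g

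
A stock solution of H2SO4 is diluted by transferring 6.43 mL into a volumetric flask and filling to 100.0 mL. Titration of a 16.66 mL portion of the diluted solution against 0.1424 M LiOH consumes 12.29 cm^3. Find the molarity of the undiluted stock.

0.817 M

n(LiOH) = 0.1424 x 0.01229 = 0.001750 mol.
n(H2SO4) in the aliquot = 0.001750 x 1/2 = 0.0008750 mol.
[diluted H2SO4] = 0.0008750 / 0.01666 = 0.05252 M.
Dilution factor = 100.0/6.430 = 15.55, so [stock] = 0.05252 x 15.55 = 0.817 M.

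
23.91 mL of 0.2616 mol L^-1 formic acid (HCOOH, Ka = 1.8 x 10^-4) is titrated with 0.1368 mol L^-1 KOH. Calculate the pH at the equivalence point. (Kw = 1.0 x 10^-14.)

n(HCOOH) = 0.2616 x 0.02391 = 0.006255 mol; V(KOH) at equivalence = 0.006255/0.1368 = 0.04572 L.
At equivalence all the acid is converted to HCOO-; total volume = 0.02391 + 0.04572 = 0.06963 L, so [HCOO-] = 0.006255/0.06963 = 0.08983 M.
Kb = Kw/Ka = 1.0e-14 / 1.8 x 10^-4 = 5.56e-11.
[OH^-] = sqrt(Kb x [HCOO-]) = sqrt(5.56e-11 x 0.08983) = 2.23e-6 M.
pOH = 5.65, so pH = 14.00 - 5.65 = 8.35.

8.35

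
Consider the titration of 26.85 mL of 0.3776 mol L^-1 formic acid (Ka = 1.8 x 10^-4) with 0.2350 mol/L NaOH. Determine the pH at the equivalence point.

n(HCOOH) = 0.3776 x 0.02685 = 0.01014 mol; V(NaOH) at equivalence = 0.01014/0.2350 = 0.04314 L.
At equivalence all the acid is converted to HCOO-; total volume = 0.02685 + 0.04314 = 0.06999 L, so [HCOO-] = 0.01014/0.06999 = 0.1449 M.
Kb = Kw/Ka = 1.0e-14 / 1.8 x 10^-4 = 5.56e-11.
[OH^-] = sqrt(Kb x [HCOO-]) = sqrt(5.56e-11 x 0.1449) = 2.84e-6 M.
pOH = 5.55, so pH = 14.00 - 5.55 = 8.45.

8.45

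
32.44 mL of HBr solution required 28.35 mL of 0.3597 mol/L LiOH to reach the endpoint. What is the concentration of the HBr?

n(LiOH) delivered = 0.3597 x 0.02835 = 0.01020 mol.
For a 1:1 reaction, n(HBr) = 0.01020 mol.
[HBr] = 0.01020 mol / 0.03244 L = 0.314 M.

0.314 M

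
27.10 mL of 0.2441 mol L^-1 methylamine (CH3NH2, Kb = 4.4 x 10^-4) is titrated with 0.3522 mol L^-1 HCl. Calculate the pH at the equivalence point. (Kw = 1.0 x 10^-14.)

5.74

n(CH3NH2) = 0.2441 x 0.02710 = 0.006615 mol; V(HCl) at equivalence = 0.006615/0.3522 = 0.01878 L.
At equivalence the base is fully converted to CH3NH3+; total volume = 0.04588 L, so [CH3NH3+] = 0.006615/0.04588 = 0.1442 M.
Ka(CH3NH3+) = Kw/Kb = 1.0e-14 / 4.4 x 10^-4 = 2.27e-11.
[H^+] = sqrt(Ka x [CH3NH3+]) = sqrt(2.27e-11 x 0.1442) = 1.81e-6 M.
pH = -log(1.81e-6) = 5.74.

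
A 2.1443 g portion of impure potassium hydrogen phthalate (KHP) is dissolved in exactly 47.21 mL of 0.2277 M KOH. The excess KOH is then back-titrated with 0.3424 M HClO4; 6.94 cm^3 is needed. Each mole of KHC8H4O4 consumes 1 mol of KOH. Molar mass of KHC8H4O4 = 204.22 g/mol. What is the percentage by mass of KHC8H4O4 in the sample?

Total n(KOH) added = 0.2277 x 0.04721 = 0.01075 mol.
n(HClO4) used = 0.3424 x 0.006940 = 0.002376 mol, which equals the excess n(KOH).
So n(KOH) consumed by the sample = 0.01075 - 0.002376 = 0.008373 mol.
n(KHC8H4O4) = 0.008373 / 1 = 0.008373 mol.
mass KHC8H4O4 = 0.008373 x 204.22 = 1.710 g, so %KHC8H4O4 = 1.710/2.1443 x 100 = 79.7%.

79.7%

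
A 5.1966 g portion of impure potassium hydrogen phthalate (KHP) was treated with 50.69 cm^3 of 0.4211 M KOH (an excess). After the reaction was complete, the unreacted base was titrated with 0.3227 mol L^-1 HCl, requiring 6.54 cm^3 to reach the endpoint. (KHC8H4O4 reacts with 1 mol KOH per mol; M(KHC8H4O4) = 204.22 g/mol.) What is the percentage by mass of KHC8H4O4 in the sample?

75.6%

Total n(KOH) added = 0.4211 x 0.05069 = 0.02135 mol.
n(HCl) used = 0.3227 x 0.006540 = 0.002110 mol, which equals the excess n(KOH).
So n(KOH) consumed by the sample = 0.02135 - 0.002110 = 0.01924 mol.
n(KHC8H4O4) = 0.01924 / 1 = 0.01924 mol.
mass KHC8H4O4 = 0.01924 x 204.22 = 3.928 g, so %KHC8H4O4 = 3.928/5.1966 x 100 = 75.6%.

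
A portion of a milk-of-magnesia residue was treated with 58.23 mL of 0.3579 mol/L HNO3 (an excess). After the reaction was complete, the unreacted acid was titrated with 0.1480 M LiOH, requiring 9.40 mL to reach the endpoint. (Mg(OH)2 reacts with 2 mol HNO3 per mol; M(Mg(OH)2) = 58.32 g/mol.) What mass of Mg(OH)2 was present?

0.567 g

Total n(HNO3) added = 0.3579 x 0.05823 = 0.02084 mol.
n(LiOH) used = 0.1480 x 0.009400 = 0.001391 mol, which equals the excess n(HNO3).
So n(HNO3) consumed by the sample = 0.02084 - 0.001391 = 0.01945 mol.
n(Mg(OH)2) = 0.01945 / 2 = 0.009725 mol.
mass = 0.009725 mol x 58.32 g/mol = 0.567 g.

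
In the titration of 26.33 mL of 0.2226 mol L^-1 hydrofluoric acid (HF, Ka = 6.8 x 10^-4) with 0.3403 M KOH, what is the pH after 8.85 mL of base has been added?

Initial n(HF) = 0.2226 x 0.02633 = 0.005861 mol.
n(KOH) added = 0.3403 x 0.008850 = 0.003012 mol, converting that many moles of HF to F-.
Remaining n(HF) = 0.002849 mol; n(F-) = 0.003012 mol.
By Henderson-Hasselbalch, pH = pKa + log([A^-]/[HA]) = 3.17 + log(0.003012/0.002849) = 3.17 + (+0.02) = 3.19.

3.19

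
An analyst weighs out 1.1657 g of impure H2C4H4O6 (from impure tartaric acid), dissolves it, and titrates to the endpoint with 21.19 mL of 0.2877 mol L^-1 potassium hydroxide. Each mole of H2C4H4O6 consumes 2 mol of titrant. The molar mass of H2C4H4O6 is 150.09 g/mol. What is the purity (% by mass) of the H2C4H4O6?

39.2%

n(KOH) = 0.2877 x 0.02119 = 0.006096 mol.
n(H2C4H4O6) = 0.006096 / 2 = 0.003048 mol.
mass of H2C4H4O6 = 0.003048 x 150.09 = 0.4575 g.
% purity = 0.4575 / 1.1657 x 100 = 39.2%.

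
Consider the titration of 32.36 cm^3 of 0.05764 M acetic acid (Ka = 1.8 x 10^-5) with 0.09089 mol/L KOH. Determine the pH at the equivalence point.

n(CH3COOH) = 0.05764 x 0.03236 = 0.001865 mol; V(KOH) at equivalence = 0.001865/0.09089 = 0.02052 L.
At equivalence all the acid is converted to CH3COO-; total volume = 0.03236 + 0.02052 = 0.05288 L, so [CH3COO-] = 0.001865/0.05288 = 0.03527 M.
Kb = Kw/Ka = 1.0e-14 / 1.8 x 10^-5 = 5.56e-10.
[OH^-] = sqrt(Kb x [CH3COO-]) = sqrt(5.56e-10 x 0.03527) = 4.43e-6 M.
pOH = 5.35, so pH = 14.00 - 5.35 = 8.65.

8.65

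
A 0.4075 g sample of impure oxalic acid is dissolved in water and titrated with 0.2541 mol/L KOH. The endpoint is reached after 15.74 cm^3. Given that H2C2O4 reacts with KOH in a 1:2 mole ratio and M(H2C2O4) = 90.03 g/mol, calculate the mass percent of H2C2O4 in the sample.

44.2%

n(KOH) = 0.2541 x 0.01574 = 0.004000 mol.
n(H2C2O4) = 0.004000 / 2 = 0.002000 mol.
mass of H2C2O4 = 0.002000 x 90.03 = 0.1800 g.
% purity = 0.1800 / 0.4075 x 100 = 44.2%.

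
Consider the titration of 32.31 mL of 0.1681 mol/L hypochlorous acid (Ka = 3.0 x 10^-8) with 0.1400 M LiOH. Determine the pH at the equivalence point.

10.20

n(HClO) = 0.1681 x 0.03231 = 0.005431 mol; V(LiOH) at equivalence = 0.005431/0.1400 = 0.03880 L.
At equivalence all the acid is converted to ClO-; total volume = 0.03231 + 0.03880 = 0.07111 L, so [ClO-] = 0.005431/0.07111 = 0.07638 M.
Kb = Kw/Ka = 1.0e-14 / 3.0 x 10^-8 = 3.33e-7.
[OH^-] = sqrt(Kb x [ClO-]) = sqrt(3.33e-7 x 0.07638) = 0.000160 M.
pOH = 3.80, so pH = 14.00 - 3.80 = 10.20.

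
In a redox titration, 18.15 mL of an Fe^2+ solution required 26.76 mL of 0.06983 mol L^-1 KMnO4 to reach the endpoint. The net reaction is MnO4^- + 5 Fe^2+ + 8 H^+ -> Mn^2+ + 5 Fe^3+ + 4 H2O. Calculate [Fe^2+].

n(KMnO4) = 0.06983 x 0.02676 = 0.001869 mol.
From the balanced equation, 1 mol KMnO4 reacts with 5 mol Fe^2+, so n(Fe^2+) = 0.001869 x 5/1 = 0.009343 mol.
[Fe^2+] = 0.009343 / 0.01815 L = 0.515 M.

0.515 M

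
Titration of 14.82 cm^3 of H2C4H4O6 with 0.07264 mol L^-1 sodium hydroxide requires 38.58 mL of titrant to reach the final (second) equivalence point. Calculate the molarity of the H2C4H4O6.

n(NaOH) = 0.07264 x 0.03858 = 0.002802 mol.
At the final (second) equivalence point, 2 mol OH^- react per mol H2C4H4O6, so n(H2C4H4O6) = 0.002802 / 2 = 0.001401 mol.
[H2C4H4O6] = 0.001401 / 0.01482 L = 0.0945 M.

0.0945 M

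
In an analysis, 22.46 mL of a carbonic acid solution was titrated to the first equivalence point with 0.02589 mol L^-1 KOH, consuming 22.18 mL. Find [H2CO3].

n(KOH) = 0.02589 x 0.02218 = 0.0005742 mol.
At the first equivalence point, 1 mol OH^- react per mol H2CO3, so n(H2CO3) = 0.0005742 / 1 = 0.0005742 mol.
[H2CO3] = 0.0005742 / 0.02246 L = 0.0256 M.

0.0256 M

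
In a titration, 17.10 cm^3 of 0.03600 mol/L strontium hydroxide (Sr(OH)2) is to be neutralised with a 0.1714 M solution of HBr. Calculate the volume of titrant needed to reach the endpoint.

7.18 mL

n(Sr(OH)2) = 0.03600 mol/L x 0.01710 L = 0.0006156 mol.
The neutralisation is 1 Sr(OH)2 : 2 HBr, so n(HBr) = 0.0006156 x 2/1 = 0.001231 mol.
V(HBr) = 0.001231 / 0.1714 = 0.007183 L = 7.18 mL.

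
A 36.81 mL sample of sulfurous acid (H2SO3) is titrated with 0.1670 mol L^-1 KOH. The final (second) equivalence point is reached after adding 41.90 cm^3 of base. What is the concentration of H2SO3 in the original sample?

n(KOH) = 0.1670 x 0.04190 = 0.006997 mol.
At the final (second) equivalence point, 2 mol OH^- react per mol H2SO3, so n(H2SO3) = 0.006997 / 2 = 0.003499 mol.
[H2SO3] = 0.003499 / 0.03681 L = 0.0950 M.

0.0950 M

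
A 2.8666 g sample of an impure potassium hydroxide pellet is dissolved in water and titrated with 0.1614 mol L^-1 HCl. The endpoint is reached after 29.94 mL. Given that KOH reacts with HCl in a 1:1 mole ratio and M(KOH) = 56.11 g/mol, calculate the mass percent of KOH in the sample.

9.46%

n(HCl) = 0.1614 x 0.02994 = 0.004832 mol.
n(KOH) = 0.004832 / 1 = 0.004832 mol.
mass of KOH = 0.004832 x 56.11 = 0.2711 g.
% purity = 0.2711 / 2.8666 x 100 = 9.46%.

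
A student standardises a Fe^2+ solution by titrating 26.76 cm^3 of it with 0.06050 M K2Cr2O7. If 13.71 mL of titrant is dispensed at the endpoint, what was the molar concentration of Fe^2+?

n(K2Cr2O7) = 0.06050 x 0.01371 = 0.0008295 mol.
From the balanced equation, 1 mol K2Cr2O7 reacts with 6 mol Fe^2+, so n(Fe^2+) = 0.0008295 x 6/1 = 0.004977 mol.
[Fe^2+] = 0.004977 / 0.02676 L = 0.186 M.

0.186 M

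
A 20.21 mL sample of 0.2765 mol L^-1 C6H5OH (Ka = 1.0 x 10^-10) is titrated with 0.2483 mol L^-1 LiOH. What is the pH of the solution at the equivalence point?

11.56

n(C6H5OH) = 0.2765 x 0.02021 = 0.005588 mol; V(LiOH) at equivalence = 0.005588/0.2483 = 0.02251 L.
At equivalence all the acid is converted to C6H5O-; total volume = 0.02021 + 0.02251 = 0.04272 L, so [C6H5O-] = 0.005588/0.04272 = 0.1308 M.
Kb = Kw/Ka = 1.0e-14 / 1.0 x 10^-10 = 0.000100.
[OH^-] = sqrt(Kb x [C6H5O-]) = sqrt(0.000100 x 0.1308) = 0.00362 M.
pOH = 2.44, so pH = 14.00 - 2.44 = 11.56.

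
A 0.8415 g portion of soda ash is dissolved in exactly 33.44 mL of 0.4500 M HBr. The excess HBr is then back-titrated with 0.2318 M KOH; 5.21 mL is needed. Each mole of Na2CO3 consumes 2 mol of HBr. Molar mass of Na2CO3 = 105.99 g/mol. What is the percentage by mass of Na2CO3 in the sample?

87.2%

Total n(HBr) added = 0.4500 x 0.03344 = 0.01505 mol.
n(KOH) used = 0.2318 x 0.005210 = 0.001208 mol, which equals the excess n(HBr).
So n(HBr) consumed by the sample = 0.01505 - 0.001208 = 0.01384 mol.
n(Na2CO3) = 0.01384 / 2 = 0.006920 mol.
mass Na2CO3 = 0.006920 x 105.99 = 0.7335 g, so %Na2CO3 = 0.7335/0.8415 x 100 = 87.2%.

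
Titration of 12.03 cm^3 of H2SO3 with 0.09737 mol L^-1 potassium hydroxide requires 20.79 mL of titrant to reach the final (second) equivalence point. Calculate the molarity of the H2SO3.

n(KOH) = 0.09737 x 0.02079 = 0.002024 mol.
At the final (second) equivalence point, 2 mol OH^- react per mol H2SO3, so n(H2SO3) = 0.002024 / 2 = 0.001012 mol.
[H2SO3] = 0.001012 / 0.01203 L = 0.0841 M.

0.0841 M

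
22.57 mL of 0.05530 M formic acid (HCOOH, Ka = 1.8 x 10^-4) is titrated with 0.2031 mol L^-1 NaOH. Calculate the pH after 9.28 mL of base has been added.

n(acid) = 0.05530 x 0.02257 = 0.001248 mol; n(NaOH) added = 0.2031 x 0.009280 = 0.001885 mol.
Base is in excess by 0.001885 - 0.001248 = 0.0006366 mol in a total volume of 0.03185 L.
[OH^-] = 0.0006366/0.03185 = 0.01999 M, so pOH = 1.70 and pH = 14.00 - 1.70 = 12.30.

12.30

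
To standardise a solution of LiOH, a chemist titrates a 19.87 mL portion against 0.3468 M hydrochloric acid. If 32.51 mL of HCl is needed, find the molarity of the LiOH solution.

n(HCl) delivered = 0.3468 x 0.03251 = 0.01127 mol.
For a 1:1 reaction, n(LiOH) = 0.01127 mol.
[LiOH] = 0.01127 mol / 0.01987 L = 0.567 M.

0.567 M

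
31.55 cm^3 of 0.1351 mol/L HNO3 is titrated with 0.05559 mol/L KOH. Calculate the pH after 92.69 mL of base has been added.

11.86

n(acid) = 0.1351 x 0.03155 = 0.004262 mol; n(KOH) added = 0.05559 x 0.09269 = 0.005153 mol.
Base is in excess by 0.005153 - 0.004262 = 0.0008902 mol in a total volume of 0.1242 L.
[OH^-] = 0.0008902/0.1242 = 0.007165 M, so pOH = 2.14 and pH = 14.00 - 2.14 = 11.86.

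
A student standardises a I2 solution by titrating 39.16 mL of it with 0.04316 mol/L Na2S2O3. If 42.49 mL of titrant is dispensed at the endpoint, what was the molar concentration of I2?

n(Na2S2O3) = 0.04316 x 0.04249 = 0.001834 mol.
From the balanced equation, 2 mol Na2S2O3 reacts with 1 mol I2, so n(I2) = 0.001834 x 1/2 = 0.0009169 mol.
[I2] = 0.0009169 / 0.03916 L = 0.0234 M.

0.0234 M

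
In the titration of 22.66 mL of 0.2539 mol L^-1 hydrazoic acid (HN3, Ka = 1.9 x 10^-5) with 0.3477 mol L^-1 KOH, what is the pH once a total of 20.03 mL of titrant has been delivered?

12.45

n(acid) = 0.2539 x 0.02266 = 0.005753 mol; n(KOH) added = 0.3477 x 0.02003 = 0.006964 mol.
Base is in excess by 0.006964 - 0.005753 = 0.001211 mol in a total volume of 0.04269 L.
[OH^-] = 0.001211/0.04269 = 0.02837 M, so pOH = 1.55 and pH = 14.00 - 1.55 = 12.45.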